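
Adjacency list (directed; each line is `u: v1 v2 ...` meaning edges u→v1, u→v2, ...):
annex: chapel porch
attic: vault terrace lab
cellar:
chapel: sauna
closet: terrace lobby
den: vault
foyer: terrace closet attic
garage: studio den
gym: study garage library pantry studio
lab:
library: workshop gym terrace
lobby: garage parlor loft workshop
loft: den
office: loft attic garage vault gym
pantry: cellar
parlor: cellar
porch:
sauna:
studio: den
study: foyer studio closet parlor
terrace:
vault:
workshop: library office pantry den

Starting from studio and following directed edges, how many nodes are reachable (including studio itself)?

3

BFS from studio visits: studio, den, vault
Reachable nodes: 3 of 23 total.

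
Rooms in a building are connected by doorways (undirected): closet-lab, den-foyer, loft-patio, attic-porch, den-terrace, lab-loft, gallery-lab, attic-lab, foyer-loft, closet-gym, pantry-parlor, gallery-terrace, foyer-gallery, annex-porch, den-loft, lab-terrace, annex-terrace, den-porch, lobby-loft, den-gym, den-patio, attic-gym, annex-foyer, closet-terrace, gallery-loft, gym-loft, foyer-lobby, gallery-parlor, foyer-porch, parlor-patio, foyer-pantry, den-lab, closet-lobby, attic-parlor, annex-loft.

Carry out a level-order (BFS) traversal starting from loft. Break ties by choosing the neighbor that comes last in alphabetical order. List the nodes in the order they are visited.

Visit loft; enqueue patio, lobby, lab, gym, gallery, foyer, den, annex → queue [patio, lobby, lab, gym, gallery, foyer, den, annex]
Visit patio; enqueue parlor → queue [lobby, lab, gym, gallery, foyer, den, annex, parlor]
Visit lobby; enqueue closet → queue [lab, gym, gallery, foyer, den, annex, parlor, closet]
Visit lab; enqueue terrace, attic → queue [gym, gallery, foyer, den, annex, parlor, closet, terrace, attic]
Visit gym → queue [gallery, foyer, den, annex, parlor, closet, terrace, attic]
Visit gallery → queue [foyer, den, annex, parlor, closet, terrace, attic]
Visit foyer; enqueue porch, pantry → queue [den, annex, parlor, closet, terrace, attic, porch, pantry]
Visit den → queue [annex, parlor, closet, terrace, attic, porch, pantry]
Visit annex → queue [parlor, closet, terrace, attic, porch, pantry]
Visit parlor → queue [closet, terrace, attic, porch, pantry]
Visit closet → queue [terrace, attic, porch, pantry]
Visit terrace → queue [attic, porch, pantry]
Visit attic → queue [porch, pantry]
Visit porch → queue [pantry]
Visit pantry → queue []

loft, patio, lobby, lab, gym, gallery, foyer, den, annex, parlor, closet, terrace, attic, porch, pantry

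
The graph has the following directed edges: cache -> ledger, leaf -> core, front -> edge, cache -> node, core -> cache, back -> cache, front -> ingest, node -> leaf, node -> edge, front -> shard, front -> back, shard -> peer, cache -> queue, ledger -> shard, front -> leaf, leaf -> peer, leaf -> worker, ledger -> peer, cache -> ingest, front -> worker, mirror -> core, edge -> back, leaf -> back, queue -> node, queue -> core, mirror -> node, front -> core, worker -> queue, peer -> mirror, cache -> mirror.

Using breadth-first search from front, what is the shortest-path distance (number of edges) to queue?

Level 0: front
Level 1: back, core, edge, ingest, leaf, shard, worker
Level 2: cache, peer, queue
Level 3: ledger, mirror, node
queue first appears at level 2.

2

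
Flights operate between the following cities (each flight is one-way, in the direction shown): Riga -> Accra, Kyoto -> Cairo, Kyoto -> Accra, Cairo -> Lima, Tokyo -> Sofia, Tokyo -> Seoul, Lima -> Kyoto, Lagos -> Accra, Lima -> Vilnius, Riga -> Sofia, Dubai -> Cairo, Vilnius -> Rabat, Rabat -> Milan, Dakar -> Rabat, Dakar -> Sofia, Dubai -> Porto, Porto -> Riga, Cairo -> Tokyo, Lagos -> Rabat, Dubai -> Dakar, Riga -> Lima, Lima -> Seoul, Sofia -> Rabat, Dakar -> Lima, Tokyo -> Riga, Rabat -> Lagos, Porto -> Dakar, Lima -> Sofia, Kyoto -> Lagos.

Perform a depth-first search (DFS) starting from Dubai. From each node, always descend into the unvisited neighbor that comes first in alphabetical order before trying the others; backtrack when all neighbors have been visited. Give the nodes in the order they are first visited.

Dubai, Cairo, Lima, Kyoto, Accra, Lagos, Rabat, Milan, Seoul, Sofia, Vilnius, Tokyo, Riga, Dakar, Porto

Visit Dubai
Dubai → Cairo
Cairo → Lima
Lima → Kyoto
Kyoto → Accra
Kyoto → Lagos
Lagos → Rabat
Rabat → Milan
Lima → Seoul
Lima → Sofia
Lima → Vilnius
Cairo → Tokyo
Tokyo → Riga
Dubai → Dakar
Dubai → Porto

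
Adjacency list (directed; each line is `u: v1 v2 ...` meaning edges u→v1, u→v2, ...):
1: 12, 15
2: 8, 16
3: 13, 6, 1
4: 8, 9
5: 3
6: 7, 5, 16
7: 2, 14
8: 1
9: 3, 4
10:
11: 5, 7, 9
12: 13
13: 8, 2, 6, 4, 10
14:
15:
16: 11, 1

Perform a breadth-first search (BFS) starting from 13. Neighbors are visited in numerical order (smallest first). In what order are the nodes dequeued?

Visit 13; enqueue 2, 4, 6, 8, 10 → queue [2, 4, 6, 8, 10]
Visit 2; enqueue 16 → queue [4, 6, 8, 10, 16]
Visit 4; enqueue 9 → queue [6, 8, 10, 16, 9]
Visit 6; enqueue 5, 7 → queue [8, 10, 16, 9, 5, 7]
Visit 8; enqueue 1 → queue [10, 16, 9, 5, 7, 1]
Visit 10 → queue [16, 9, 5, 7, 1]
Visit 16; enqueue 11 → queue [9, 5, 7, 1, 11]
Visit 9; enqueue 3 → queue [5, 7, 1, 11, 3]
Visit 5 → queue [7, 1, 11, 3]
Visit 7; enqueue 14 → queue [1, 11, 3, 14]
Visit 1; enqueue 12, 15 → queue [11, 3, 14, 12, 15]
Visit 11 → queue [3, 14, 12, 15]
Visit 3 → queue [14, 12, 15]
Visit 14 → queue [12, 15]
Visit 12 → queue [15]
Visit 15 → queue []

13, 2, 4, 6, 8, 10, 16, 9, 5, 7, 1, 11, 3, 14, 12, 15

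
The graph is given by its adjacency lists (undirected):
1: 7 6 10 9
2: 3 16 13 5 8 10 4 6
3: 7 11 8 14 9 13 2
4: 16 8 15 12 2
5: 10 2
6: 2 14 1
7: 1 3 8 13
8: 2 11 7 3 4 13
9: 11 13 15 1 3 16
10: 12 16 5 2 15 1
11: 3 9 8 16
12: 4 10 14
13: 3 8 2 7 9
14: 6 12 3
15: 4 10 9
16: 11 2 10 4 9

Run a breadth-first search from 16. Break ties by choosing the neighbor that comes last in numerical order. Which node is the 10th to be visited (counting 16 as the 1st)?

12

Visit 16; enqueue 11, 10, 9, 4, 2 → queue [11, 10, 9, 4, 2]
Visit 11; enqueue 8, 3 → queue [10, 9, 4, 2, 8, 3]
Visit 10; enqueue 15, 12, 5, 1 → queue [9, 4, 2, 8, 3, 15, 12, 5, 1]
Visit 9; enqueue 13 → queue [4, 2, 8, 3, 15, 12, 5, 1, 13]
Visit 4 → queue [2, 8, 3, 15, 12, 5, 1, 13]
Visit 2; enqueue 6 → queue [8, 3, 15, 12, 5, 1, 13, 6]
Visit 8; enqueue 7 → queue [3, 15, 12, 5, 1, 13, 6, 7]
Visit 3; enqueue 14 → queue [15, 12, 5, 1, 13, 6, 7, 14]
Visit 15 → queue [12, 5, 1, 13, 6, 7, 14]
Visit 12 → queue [5, 1, 13, 6, 7, 14]
Visit 5 → queue [1, 13, 6, 7, 14]
Visit 1 → queue [13, 6, 7, 14]
Visit 13 → queue [6, 7, 14]
Visit 6 → queue [7, 14]
Visit 7 → queue [14]
Visit 14 → queue []

Visit order: 16, 11, 10, 9, 4, 2, 8, 3, 15, 12, 5, 1, 13, 6, 7, 14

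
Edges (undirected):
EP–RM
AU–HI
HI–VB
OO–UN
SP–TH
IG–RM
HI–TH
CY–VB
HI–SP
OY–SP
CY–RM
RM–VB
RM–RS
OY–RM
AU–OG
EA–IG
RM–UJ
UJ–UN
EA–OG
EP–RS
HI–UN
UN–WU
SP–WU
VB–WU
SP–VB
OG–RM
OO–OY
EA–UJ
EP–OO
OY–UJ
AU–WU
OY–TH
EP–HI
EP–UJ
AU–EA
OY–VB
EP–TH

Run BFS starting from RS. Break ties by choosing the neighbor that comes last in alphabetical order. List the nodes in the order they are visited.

RS -> RM -> EP -> VB -> UJ -> OY -> OG -> IG -> CY -> TH -> OO -> HI -> WU -> SP -> UN -> EA -> AU

Visit RS; enqueue RM, EP → queue [RM, EP]
Visit RM; enqueue VB, UJ, OY, OG, IG, CY → queue [EP, VB, UJ, OY, OG, IG, CY]
Visit EP; enqueue TH, OO, HI → queue [VB, UJ, OY, OG, IG, CY, TH, OO, HI]
Visit VB; enqueue WU, SP → queue [UJ, OY, OG, IG, CY, TH, OO, HI, WU, SP]
Visit UJ; enqueue UN, EA → queue [OY, OG, IG, CY, TH, OO, HI, WU, SP, UN, EA]
Visit OY → queue [OG, IG, CY, TH, OO, HI, WU, SP, UN, EA]
Visit OG; enqueue AU → queue [IG, CY, TH, OO, HI, WU, SP, UN, EA, AU]
Visit IG → queue [CY, TH, OO, HI, WU, SP, UN, EA, AU]
Visit CY → queue [TH, OO, HI, WU, SP, UN, EA, AU]
Visit TH → queue [OO, HI, WU, SP, UN, EA, AU]
Visit OO → queue [HI, WU, SP, UN, EA, AU]
Visit HI → queue [WU, SP, UN, EA, AU]
Visit WU → queue [SP, UN, EA, AU]
Visit SP → queue [UN, EA, AU]
Visit UN → queue [EA, AU]
Visit EA → queue [AU]
Visit AU → queue []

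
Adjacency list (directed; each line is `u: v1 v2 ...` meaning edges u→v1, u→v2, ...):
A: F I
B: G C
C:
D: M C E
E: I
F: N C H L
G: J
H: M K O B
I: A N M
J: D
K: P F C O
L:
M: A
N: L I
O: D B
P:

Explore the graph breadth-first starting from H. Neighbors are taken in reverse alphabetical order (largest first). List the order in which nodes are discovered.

H -> O -> M -> K -> B -> D -> A -> P -> F -> C -> G -> E -> I -> N -> L -> J

Visit H; enqueue O, M, K, B → queue [O, M, K, B]
Visit O; enqueue D → queue [M, K, B, D]
Visit M; enqueue A → queue [K, B, D, A]
Visit K; enqueue P, F, C → queue [B, D, A, P, F, C]
Visit B; enqueue G → queue [D, A, P, F, C, G]
Visit D; enqueue E → queue [A, P, F, C, G, E]
Visit A; enqueue I → queue [P, F, C, G, E, I]
Visit P → queue [F, C, G, E, I]
Visit F; enqueue N, L → queue [C, G, E, I, N, L]
Visit C → queue [G, E, I, N, L]
Visit G; enqueue J → queue [E, I, N, L, J]
Visit E → queue [I, N, L, J]
Visit I → queue [N, L, J]
Visit N → queue [L, J]
Visit L → queue [J]
Visit J → queue []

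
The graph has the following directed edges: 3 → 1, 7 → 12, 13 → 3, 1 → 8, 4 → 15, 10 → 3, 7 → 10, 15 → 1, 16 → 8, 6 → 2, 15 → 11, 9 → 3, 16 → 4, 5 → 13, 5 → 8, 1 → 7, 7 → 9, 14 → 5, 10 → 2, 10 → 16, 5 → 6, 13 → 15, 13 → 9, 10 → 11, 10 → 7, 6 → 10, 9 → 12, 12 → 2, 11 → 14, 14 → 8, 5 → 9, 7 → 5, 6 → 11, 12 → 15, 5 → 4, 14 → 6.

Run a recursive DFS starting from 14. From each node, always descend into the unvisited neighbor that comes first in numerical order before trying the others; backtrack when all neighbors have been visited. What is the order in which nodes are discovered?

Visit 14
14 → 5
5 → 4
4 → 15
15 → 1
1 → 7
7 → 9
9 → 3
9 → 12
12 → 2
7 → 10
10 → 11
10 → 16
16 → 8
5 → 6
5 → 13

14 -> 5 -> 4 -> 15 -> 1 -> 7 -> 9 -> 3 -> 12 -> 2 -> 10 -> 11 -> 16 -> 8 -> 6 -> 13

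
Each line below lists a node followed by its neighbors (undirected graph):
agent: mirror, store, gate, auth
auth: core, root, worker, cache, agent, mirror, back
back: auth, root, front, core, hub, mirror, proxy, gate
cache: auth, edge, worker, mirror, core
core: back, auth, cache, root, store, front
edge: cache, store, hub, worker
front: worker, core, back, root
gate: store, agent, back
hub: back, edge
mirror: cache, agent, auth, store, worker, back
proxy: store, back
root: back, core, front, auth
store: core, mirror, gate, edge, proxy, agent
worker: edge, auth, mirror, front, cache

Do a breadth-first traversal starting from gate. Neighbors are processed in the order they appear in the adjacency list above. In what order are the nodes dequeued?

gate -> store -> agent -> back -> core -> mirror -> edge -> proxy -> auth -> root -> front -> hub -> cache -> worker

Visit gate; enqueue store, agent, back → queue [store, agent, back]
Visit store; enqueue core, mirror, edge, proxy → queue [agent, back, core, mirror, edge, proxy]
Visit agent; enqueue auth → queue [back, core, mirror, edge, proxy, auth]
Visit back; enqueue root, front, hub → queue [core, mirror, edge, proxy, auth, root, front, hub]
Visit core; enqueue cache → queue [mirror, edge, proxy, auth, root, front, hub, cache]
Visit mirror; enqueue worker → queue [edge, proxy, auth, root, front, hub, cache, worker]
Visit edge → queue [proxy, auth, root, front, hub, cache, worker]
Visit proxy → queue [auth, root, front, hub, cache, worker]
Visit auth → queue [root, front, hub, cache, worker]
Visit root → queue [front, hub, cache, worker]
Visit front → queue [hub, cache, worker]
Visit hub → queue [cache, worker]
Visit cache → queue [worker]
Visit worker → queue []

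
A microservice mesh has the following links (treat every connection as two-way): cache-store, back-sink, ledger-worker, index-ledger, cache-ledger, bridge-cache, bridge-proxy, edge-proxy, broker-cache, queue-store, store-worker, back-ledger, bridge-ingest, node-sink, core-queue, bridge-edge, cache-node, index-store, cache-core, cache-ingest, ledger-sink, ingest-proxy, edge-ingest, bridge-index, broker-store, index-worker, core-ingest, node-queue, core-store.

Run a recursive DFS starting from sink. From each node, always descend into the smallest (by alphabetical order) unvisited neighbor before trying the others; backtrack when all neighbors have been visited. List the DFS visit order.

Visit sink
sink → back
back → ledger
ledger → cache
cache → bridge
bridge → edge
edge → ingest
ingest → core
core → queue
queue → node
queue → store
store → broker
store → index
index → worker
ingest → proxy

sink → back → ledger → cache → bridge → edge → ingest → core → queue → node → store → broker → index → worker → proxy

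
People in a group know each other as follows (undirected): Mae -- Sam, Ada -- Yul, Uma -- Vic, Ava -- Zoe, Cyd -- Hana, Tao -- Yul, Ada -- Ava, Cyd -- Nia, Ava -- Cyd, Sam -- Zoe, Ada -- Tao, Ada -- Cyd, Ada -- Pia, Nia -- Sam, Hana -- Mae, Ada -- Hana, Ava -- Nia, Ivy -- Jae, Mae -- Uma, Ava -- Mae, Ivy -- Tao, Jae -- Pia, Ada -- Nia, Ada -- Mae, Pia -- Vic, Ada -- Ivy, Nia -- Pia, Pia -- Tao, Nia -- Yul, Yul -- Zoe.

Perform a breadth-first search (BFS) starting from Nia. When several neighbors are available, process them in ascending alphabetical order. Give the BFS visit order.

Visit Nia; enqueue Ada, Ava, Cyd, Pia, Sam, Yul → queue [Ada, Ava, Cyd, Pia, Sam, Yul]
Visit Ada; enqueue Hana, Ivy, Mae, Tao → queue [Ava, Cyd, Pia, Sam, Yul, Hana, Ivy, Mae, Tao]
Visit Ava; enqueue Zoe → queue [Cyd, Pia, Sam, Yul, Hana, Ivy, Mae, Tao, Zoe]
Visit Cyd → queue [Pia, Sam, Yul, Hana, Ivy, Mae, Tao, Zoe]
Visit Pia; enqueue Jae, Vic → queue [Sam, Yul, Hana, Ivy, Mae, Tao, Zoe, Jae, Vic]
Visit Sam → queue [Yul, Hana, Ivy, Mae, Tao, Zoe, Jae, Vic]
Visit Yul → queue [Hana, Ivy, Mae, Tao, Zoe, Jae, Vic]
Visit Hana → queue [Ivy, Mae, Tao, Zoe, Jae, Vic]
Visit Ivy → queue [Mae, Tao, Zoe, Jae, Vic]
Visit Mae; enqueue Uma → queue [Tao, Zoe, Jae, Vic, Uma]
Visit Tao → queue [Zoe, Jae, Vic, Uma]
Visit Zoe → queue [Jae, Vic, Uma]
Visit Jae → queue [Vic, Uma]
Visit Vic → queue [Uma]
Visit Uma → queue []

Nia → Ada → Ava → Cyd → Pia → Sam → Yul → Hana → Ivy → Mae → Tao → Zoe → Jae → Vic → Uma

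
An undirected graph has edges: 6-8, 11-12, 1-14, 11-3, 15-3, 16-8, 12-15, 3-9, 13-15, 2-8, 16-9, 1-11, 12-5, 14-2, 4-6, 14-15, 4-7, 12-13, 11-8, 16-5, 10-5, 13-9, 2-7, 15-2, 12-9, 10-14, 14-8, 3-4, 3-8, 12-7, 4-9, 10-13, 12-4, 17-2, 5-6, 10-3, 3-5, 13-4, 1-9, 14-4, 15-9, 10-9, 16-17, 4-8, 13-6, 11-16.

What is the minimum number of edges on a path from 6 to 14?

Level 0: 6
Level 1: 4, 5, 8, 13
Level 2: 2, 3, 7, 9, 10, 11, 12, 14, 15, 16
Level 3: 1, 17
14 first appears at level 2.

2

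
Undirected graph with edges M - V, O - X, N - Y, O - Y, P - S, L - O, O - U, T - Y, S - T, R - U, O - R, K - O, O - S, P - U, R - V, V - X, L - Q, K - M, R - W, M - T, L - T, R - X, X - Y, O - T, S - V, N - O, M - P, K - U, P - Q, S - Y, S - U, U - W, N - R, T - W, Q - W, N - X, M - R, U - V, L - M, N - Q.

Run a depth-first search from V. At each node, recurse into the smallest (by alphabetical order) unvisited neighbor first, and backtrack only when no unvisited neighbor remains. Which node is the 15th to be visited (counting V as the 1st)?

Visit V
V → M
M → K
K → O
O → L
L → Q
Q → N
N → R
R → U
U → P
P → S
S → T
T → W
T → Y
Y → X

Visit order: V, M, K, O, L, Q, N, R, U, P, S, T, W, Y, X

X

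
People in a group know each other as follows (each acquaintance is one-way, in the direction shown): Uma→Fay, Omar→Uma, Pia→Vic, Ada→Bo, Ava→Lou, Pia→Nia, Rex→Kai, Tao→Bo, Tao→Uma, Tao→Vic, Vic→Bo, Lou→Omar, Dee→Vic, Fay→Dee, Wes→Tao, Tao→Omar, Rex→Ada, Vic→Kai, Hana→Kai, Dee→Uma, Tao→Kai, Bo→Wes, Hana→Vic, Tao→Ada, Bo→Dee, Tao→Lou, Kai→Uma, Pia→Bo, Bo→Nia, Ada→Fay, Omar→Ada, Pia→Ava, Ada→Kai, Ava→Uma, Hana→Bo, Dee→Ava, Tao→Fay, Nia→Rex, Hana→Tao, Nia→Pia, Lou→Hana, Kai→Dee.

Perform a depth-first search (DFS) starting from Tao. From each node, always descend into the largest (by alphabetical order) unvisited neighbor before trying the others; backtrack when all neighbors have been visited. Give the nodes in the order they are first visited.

Tao → Vic → Kai → Uma → Fay → Dee → Ava → Lou → Omar → Ada → Bo → Wes → Nia → Rex → Pia → Hana

Visit Tao
Tao → Vic
Vic → Kai
Kai → Uma
Uma → Fay
Fay → Dee
Dee → Ava
Ava → Lou
Lou → Omar
Omar → Ada
Ada → Bo
Bo → Wes
Bo → Nia
Nia → Rex
Nia → Pia
Lou → Hana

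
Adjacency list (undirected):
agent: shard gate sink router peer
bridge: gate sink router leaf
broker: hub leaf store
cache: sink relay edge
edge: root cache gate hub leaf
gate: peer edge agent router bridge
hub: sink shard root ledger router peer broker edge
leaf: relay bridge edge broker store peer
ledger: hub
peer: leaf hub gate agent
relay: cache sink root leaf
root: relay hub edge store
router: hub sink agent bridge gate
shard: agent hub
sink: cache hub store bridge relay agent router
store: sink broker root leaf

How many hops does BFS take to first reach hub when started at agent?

Level 0: agent
Level 1: gate, peer, router, shard, sink
Level 2: bridge, cache, edge, hub, leaf, relay, store
Level 3: broker, ledger, root
hub first appears at level 2.

2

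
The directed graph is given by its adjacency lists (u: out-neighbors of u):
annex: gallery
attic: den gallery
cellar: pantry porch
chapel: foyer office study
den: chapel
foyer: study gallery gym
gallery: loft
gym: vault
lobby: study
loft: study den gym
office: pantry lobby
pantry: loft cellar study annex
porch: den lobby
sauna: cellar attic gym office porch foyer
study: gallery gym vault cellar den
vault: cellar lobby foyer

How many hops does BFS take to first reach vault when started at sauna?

Level 0: sauna
Level 1: attic, cellar, foyer, gym, office, porch
Level 2: den, gallery, lobby, pantry, study, vault
Level 3: annex, chapel, loft
vault first appears at level 2.

2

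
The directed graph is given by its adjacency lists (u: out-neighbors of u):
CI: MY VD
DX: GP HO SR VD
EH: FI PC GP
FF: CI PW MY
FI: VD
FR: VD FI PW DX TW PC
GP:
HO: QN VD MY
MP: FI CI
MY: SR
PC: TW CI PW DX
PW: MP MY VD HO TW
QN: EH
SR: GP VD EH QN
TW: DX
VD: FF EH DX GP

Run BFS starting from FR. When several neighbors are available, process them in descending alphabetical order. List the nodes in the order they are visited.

FR → VD → TW → PW → PC → FI → DX → GP → FF → EH → MY → MP → HO → CI → SR → QN

Visit FR; enqueue VD, TW, PW, PC, FI, DX → queue [VD, TW, PW, PC, FI, DX]
Visit VD; enqueue GP, FF, EH → queue [TW, PW, PC, FI, DX, GP, FF, EH]
Visit TW → queue [PW, PC, FI, DX, GP, FF, EH]
Visit PW; enqueue MY, MP, HO → queue [PC, FI, DX, GP, FF, EH, MY, MP, HO]
Visit PC; enqueue CI → queue [FI, DX, GP, FF, EH, MY, MP, HO, CI]
Visit FI → queue [DX, GP, FF, EH, MY, MP, HO, CI]
Visit DX; enqueue SR → queue [GP, FF, EH, MY, MP, HO, CI, SR]
Visit GP → queue [FF, EH, MY, MP, HO, CI, SR]
Visit FF → queue [EH, MY, MP, HO, CI, SR]
Visit EH → queue [MY, MP, HO, CI, SR]
Visit MY → queue [MP, HO, CI, SR]
Visit MP → queue [HO, CI, SR]
Visit HO; enqueue QN → queue [CI, SR, QN]
Visit CI → queue [SR, QN]
Visit SR → queue [QN]
Visit QN → queue []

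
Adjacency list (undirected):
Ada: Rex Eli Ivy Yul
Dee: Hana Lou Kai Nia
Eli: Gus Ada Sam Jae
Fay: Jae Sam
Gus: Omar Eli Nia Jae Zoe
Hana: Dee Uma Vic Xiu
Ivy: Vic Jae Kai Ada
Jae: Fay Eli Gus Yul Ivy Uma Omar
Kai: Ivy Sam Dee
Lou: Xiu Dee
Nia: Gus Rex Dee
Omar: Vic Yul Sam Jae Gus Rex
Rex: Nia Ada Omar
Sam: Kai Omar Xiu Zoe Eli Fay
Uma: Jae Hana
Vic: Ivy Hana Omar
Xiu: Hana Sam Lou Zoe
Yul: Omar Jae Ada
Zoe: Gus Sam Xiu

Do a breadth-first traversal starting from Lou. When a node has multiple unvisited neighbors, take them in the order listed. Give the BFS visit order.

Visit Lou; enqueue Xiu, Dee → queue [Xiu, Dee]
Visit Xiu; enqueue Hana, Sam, Zoe → queue [Dee, Hana, Sam, Zoe]
Visit Dee; enqueue Kai, Nia → queue [Hana, Sam, Zoe, Kai, Nia]
Visit Hana; enqueue Uma, Vic → queue [Sam, Zoe, Kai, Nia, Uma, Vic]
Visit Sam; enqueue Omar, Eli, Fay → queue [Zoe, Kai, Nia, Uma, Vic, Omar, Eli, Fay]
Visit Zoe; enqueue Gus → queue [Kai, Nia, Uma, Vic, Omar, Eli, Fay, Gus]
Visit Kai; enqueue Ivy → queue [Nia, Uma, Vic, Omar, Eli, Fay, Gus, Ivy]
Visit Nia; enqueue Rex → queue [Uma, Vic, Omar, Eli, Fay, Gus, Ivy, Rex]
Visit Uma; enqueue Jae → queue [Vic, Omar, Eli, Fay, Gus, Ivy, Rex, Jae]
Visit Vic → queue [Omar, Eli, Fay, Gus, Ivy, Rex, Jae]
Visit Omar; enqueue Yul → queue [Eli, Fay, Gus, Ivy, Rex, Jae, Yul]
Visit Eli; enqueue Ada → queue [Fay, Gus, Ivy, Rex, Jae, Yul, Ada]
Visit Fay → queue [Gus, Ivy, Rex, Jae, Yul, Ada]
Visit Gus → queue [Ivy, Rex, Jae, Yul, Ada]
Visit Ivy → queue [Rex, Jae, Yul, Ada]
Visit Rex → queue [Jae, Yul, Ada]
Visit Jae → queue [Yul, Ada]
Visit Yul → queue [Ada]
Visit Ada → queue []

Lou, Xiu, Dee, Hana, Sam, Zoe, Kai, Nia, Uma, Vic, Omar, Eli, Fay, Gus, Ivy, Rex, Jae, Yul, Ada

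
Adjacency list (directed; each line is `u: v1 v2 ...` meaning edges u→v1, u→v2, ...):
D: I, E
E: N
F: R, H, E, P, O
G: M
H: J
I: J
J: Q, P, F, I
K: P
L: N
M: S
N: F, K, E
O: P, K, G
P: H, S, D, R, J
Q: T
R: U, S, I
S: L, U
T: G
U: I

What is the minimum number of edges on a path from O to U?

Level 0: O
Level 1: G, K, P
Level 2: D, H, J, M, R, S
Level 3: E, F, I, L, Q, U
Level 4: N, T
U first appears at level 3.

3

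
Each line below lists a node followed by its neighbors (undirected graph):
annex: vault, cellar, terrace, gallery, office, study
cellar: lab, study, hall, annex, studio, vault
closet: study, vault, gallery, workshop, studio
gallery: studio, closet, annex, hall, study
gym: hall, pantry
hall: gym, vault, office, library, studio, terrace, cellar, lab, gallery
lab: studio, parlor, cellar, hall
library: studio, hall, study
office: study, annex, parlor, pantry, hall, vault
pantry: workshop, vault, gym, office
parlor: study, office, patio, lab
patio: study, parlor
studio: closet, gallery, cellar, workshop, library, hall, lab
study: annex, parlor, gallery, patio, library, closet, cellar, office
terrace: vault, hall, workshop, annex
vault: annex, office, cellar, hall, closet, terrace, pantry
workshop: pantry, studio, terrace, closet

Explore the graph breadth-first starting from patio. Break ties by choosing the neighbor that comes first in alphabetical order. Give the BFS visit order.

patio -> parlor -> study -> lab -> office -> annex -> cellar -> closet -> gallery -> library -> hall -> studio -> pantry -> vault -> terrace -> workshop -> gym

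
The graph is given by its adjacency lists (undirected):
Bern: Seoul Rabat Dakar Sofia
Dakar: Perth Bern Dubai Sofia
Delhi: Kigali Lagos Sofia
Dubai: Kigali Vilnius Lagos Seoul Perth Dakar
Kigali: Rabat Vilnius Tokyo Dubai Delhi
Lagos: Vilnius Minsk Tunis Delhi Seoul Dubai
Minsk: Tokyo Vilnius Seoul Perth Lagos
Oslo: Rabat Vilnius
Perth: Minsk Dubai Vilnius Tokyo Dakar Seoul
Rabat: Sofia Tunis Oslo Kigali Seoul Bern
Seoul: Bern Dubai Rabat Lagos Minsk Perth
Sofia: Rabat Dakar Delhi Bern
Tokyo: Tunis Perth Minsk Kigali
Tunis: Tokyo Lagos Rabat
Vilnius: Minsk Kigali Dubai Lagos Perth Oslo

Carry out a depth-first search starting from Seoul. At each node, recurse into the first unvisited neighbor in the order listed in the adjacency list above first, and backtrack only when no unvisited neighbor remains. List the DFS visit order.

Visit Seoul
Seoul → Bern
Bern → Rabat
Rabat → Sofia
Sofia → Dakar
Dakar → Perth
Perth → Minsk
Minsk → Tokyo
Tokyo → Tunis
Tunis → Lagos
Lagos → Vilnius
Vilnius → Kigali
Kigali → Dubai
Kigali → Delhi
Vilnius → Oslo

Seoul, Bern, Rabat, Sofia, Dakar, Perth, Minsk, Tokyo, Tunis, Lagos, Vilnius, Kigali, Dubai, Delhi, Oslo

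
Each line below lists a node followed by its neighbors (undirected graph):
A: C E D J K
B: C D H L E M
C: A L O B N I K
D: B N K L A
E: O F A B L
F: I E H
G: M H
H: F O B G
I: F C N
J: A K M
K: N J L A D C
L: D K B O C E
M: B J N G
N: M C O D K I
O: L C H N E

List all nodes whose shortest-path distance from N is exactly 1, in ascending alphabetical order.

Level 0: N
Level 1: C, D, I, K, M, O
Level 2: A, B, E, F, G, H, J, L

C, D, I, K, M, O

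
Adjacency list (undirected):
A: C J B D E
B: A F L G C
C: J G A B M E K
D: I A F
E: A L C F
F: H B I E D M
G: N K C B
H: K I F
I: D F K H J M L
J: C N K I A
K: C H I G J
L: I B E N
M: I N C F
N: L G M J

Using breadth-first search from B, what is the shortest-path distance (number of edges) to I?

2

Level 0: B
Level 1: A, C, F, G, L
Level 2: D, E, H, I, J, K, M, N
I first appears at level 2.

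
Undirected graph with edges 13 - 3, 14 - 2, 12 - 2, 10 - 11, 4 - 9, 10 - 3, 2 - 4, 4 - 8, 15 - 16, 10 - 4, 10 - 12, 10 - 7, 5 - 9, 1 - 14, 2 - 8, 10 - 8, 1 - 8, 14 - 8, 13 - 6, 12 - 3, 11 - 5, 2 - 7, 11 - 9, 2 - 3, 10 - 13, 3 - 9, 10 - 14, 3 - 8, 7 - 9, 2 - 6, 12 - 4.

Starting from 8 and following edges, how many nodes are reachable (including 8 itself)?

14

BFS from 8 visits: 8, 1, 2, 3, 4, 10, 14, 6, 7, 12, 9, 13, 11, 5
Reachable nodes: 14 of 16 total.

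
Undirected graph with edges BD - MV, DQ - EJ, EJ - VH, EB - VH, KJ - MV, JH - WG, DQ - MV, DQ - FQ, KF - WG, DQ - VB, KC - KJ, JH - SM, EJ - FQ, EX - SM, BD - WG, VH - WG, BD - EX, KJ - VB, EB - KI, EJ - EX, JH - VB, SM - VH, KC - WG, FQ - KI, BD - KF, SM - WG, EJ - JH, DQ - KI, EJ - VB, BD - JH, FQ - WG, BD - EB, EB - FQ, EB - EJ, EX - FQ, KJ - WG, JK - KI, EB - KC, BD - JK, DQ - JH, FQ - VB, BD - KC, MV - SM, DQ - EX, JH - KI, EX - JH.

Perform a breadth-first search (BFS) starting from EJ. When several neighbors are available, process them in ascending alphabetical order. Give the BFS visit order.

EJ → DQ → EB → EX → FQ → JH → VB → VH → KI → MV → BD → KC → SM → WG → KJ → JK → KF

Visit EJ; enqueue DQ, EB, EX, FQ, JH, VB, VH → queue [DQ, EB, EX, FQ, JH, VB, VH]
Visit DQ; enqueue KI, MV → queue [EB, EX, FQ, JH, VB, VH, KI, MV]
Visit EB; enqueue BD, KC → queue [EX, FQ, JH, VB, VH, KI, MV, BD, KC]
Visit EX; enqueue SM → queue [FQ, JH, VB, VH, KI, MV, BD, KC, SM]
Visit FQ; enqueue WG → queue [JH, VB, VH, KI, MV, BD, KC, SM, WG]
Visit JH → queue [VB, VH, KI, MV, BD, KC, SM, WG]
Visit VB; enqueue KJ → queue [VH, KI, MV, BD, KC, SM, WG, KJ]
Visit VH → queue [KI, MV, BD, KC, SM, WG, KJ]
Visit KI; enqueue JK → queue [MV, BD, KC, SM, WG, KJ, JK]
Visit MV → queue [BD, KC, SM, WG, KJ, JK]
Visit BD; enqueue KF → queue [KC, SM, WG, KJ, JK, KF]
Visit KC → queue [SM, WG, KJ, JK, KF]
Visit SM → queue [WG, KJ, JK, KF]
Visit WG → queue [KJ, JK, KF]
Visit KJ → queue [JK, KF]
Visit JK → queue [KF]
Visit KF → queue []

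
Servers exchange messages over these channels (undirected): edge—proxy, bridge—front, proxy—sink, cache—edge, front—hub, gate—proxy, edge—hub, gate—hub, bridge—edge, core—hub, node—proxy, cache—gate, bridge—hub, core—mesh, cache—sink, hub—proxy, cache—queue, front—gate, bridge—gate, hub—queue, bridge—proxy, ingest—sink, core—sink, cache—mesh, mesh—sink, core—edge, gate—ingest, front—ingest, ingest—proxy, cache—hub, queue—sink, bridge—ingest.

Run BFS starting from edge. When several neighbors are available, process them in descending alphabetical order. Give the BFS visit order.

Visit edge; enqueue proxy, hub, core, cache, bridge → queue [proxy, hub, core, cache, bridge]
Visit proxy; enqueue sink, node, ingest, gate → queue [hub, core, cache, bridge, sink, node, ingest, gate]
Visit hub; enqueue queue, front → queue [core, cache, bridge, sink, node, ingest, gate, queue, front]
Visit core; enqueue mesh → queue [cache, bridge, sink, node, ingest, gate, queue, front, mesh]
Visit cache → queue [bridge, sink, node, ingest, gate, queue, front, mesh]
Visit bridge → queue [sink, node, ingest, gate, queue, front, mesh]
Visit sink → queue [node, ingest, gate, queue, front, mesh]
Visit node → queue [ingest, gate, queue, front, mesh]
Visit ingest → queue [gate, queue, front, mesh]
Visit gate → queue [queue, front, mesh]
Visit queue → queue [front, mesh]
Visit front → queue [mesh]
Visit mesh → queue []

edge, proxy, hub, core, cache, bridge, sink, node, ingest, gate, queue, front, mesh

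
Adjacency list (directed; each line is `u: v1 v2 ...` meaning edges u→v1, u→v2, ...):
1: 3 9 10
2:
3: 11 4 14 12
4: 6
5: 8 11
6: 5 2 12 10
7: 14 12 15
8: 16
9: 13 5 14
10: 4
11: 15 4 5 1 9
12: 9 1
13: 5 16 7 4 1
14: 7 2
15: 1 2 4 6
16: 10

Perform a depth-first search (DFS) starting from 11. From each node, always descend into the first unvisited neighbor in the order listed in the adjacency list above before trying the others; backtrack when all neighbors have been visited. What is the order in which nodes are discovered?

11 -> 15 -> 1 -> 3 -> 4 -> 6 -> 5 -> 8 -> 16 -> 10 -> 2 -> 12 -> 9 -> 13 -> 7 -> 14

Visit 11
11 → 15
15 → 1
1 → 3
3 → 4
4 → 6
6 → 5
5 → 8
8 → 16
16 → 10
6 → 2
6 → 12
12 → 9
9 → 13
13 → 7
7 → 14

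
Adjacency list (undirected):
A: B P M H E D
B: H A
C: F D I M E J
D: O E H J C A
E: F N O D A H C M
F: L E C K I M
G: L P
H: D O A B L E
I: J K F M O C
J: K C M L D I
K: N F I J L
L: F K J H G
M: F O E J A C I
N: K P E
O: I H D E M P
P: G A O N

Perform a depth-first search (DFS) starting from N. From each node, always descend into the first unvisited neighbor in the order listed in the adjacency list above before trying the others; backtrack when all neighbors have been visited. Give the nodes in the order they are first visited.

N -> K -> F -> L -> J -> C -> D -> O -> I -> M -> E -> A -> B -> H -> P -> G

Visit N
N → K
K → F
F → L
L → J
J → C
C → D
D → O
O → I
I → M
M → E
E → A
A → B
B → H
A → P
P → G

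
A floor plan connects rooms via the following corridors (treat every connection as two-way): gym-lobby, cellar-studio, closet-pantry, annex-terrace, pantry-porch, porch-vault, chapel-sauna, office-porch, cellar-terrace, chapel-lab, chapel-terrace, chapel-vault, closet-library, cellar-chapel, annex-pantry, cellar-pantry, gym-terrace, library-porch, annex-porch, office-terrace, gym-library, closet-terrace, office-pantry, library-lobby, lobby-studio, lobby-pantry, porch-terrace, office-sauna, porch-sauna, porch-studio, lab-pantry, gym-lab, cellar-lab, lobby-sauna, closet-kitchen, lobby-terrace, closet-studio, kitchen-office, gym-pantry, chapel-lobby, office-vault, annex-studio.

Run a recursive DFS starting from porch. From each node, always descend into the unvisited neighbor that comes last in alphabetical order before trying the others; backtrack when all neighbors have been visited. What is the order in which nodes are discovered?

porch, vault, office, terrace, lobby, studio, closet, pantry, lab, gym, library, chapel, sauna, cellar, annex, kitchen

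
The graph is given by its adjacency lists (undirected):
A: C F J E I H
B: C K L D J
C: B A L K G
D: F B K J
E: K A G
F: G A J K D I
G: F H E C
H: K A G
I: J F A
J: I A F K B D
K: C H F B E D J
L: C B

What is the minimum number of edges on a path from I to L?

3

Level 0: I
Level 1: A, F, J
Level 2: B, C, D, E, G, H, K
Level 3: L
L first appears at level 3.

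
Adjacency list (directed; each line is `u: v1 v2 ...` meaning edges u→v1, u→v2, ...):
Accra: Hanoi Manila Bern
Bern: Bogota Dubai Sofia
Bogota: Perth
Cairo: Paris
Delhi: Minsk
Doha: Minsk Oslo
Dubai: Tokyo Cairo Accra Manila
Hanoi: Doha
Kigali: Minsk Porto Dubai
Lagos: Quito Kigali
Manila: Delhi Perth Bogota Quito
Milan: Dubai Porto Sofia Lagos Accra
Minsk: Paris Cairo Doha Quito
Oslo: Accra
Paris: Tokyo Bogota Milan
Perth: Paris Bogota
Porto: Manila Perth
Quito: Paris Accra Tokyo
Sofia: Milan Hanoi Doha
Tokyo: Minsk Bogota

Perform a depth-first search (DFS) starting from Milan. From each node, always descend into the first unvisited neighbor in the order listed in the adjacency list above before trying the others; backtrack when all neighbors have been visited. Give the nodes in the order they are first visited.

Visit Milan
Milan → Dubai
Dubai → Tokyo
Tokyo → Minsk
Minsk → Paris
Paris → Bogota
Bogota → Perth
Minsk → Cairo
Minsk → Doha
Doha → Oslo
Oslo → Accra
Accra → Hanoi
Accra → Manila
Manila → Delhi
Manila → Quito
Accra → Bern
Bern → Sofia
Milan → Porto
Milan → Lagos
Lagos → Kigali

Milan Dubai Tokyo Minsk Paris Bogota Perth Cairo Doha Oslo Accra Hanoi Manila Delhi Quito Bern Sofia Porto Lagos Kigali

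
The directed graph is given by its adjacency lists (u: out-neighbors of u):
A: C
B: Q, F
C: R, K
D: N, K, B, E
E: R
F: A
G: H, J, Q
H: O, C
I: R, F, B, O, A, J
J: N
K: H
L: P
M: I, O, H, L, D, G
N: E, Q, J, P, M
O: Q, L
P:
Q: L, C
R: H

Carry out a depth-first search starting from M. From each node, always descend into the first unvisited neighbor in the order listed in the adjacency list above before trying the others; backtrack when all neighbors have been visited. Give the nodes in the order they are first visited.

M, I, R, H, O, Q, L, P, C, K, F, A, B, J, N, E, D, G

Visit M
M → I
I → R
R → H
H → O
O → Q
Q → L
L → P
Q → C
C → K
I → F
F → A
I → B
I → J
J → N
N → E
M → D
M → G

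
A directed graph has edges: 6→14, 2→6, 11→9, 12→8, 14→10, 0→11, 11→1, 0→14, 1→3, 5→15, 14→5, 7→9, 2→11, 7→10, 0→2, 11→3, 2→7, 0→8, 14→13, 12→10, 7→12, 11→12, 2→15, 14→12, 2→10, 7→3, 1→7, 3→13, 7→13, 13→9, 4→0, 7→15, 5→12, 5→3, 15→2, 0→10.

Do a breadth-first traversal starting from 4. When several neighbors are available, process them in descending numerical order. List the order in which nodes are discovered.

Visit 4; enqueue 0 → queue [0]
Visit 0; enqueue 14, 11, 10, 8, 2 → queue [14, 11, 10, 8, 2]
Visit 14; enqueue 13, 12, 5 → queue [11, 10, 8, 2, 13, 12, 5]
Visit 11; enqueue 9, 3, 1 → queue [10, 8, 2, 13, 12, 5, 9, 3, 1]
Visit 10 → queue [8, 2, 13, 12, 5, 9, 3, 1]
Visit 8 → queue [2, 13, 12, 5, 9, 3, 1]
Visit 2; enqueue 15, 7, 6 → queue [13, 12, 5, 9, 3, 1, 15, 7, 6]
Visit 13 → queue [12, 5, 9, 3, 1, 15, 7, 6]
Visit 12 → queue [5, 9, 3, 1, 15, 7, 6]
Visit 5 → queue [9, 3, 1, 15, 7, 6]
Visit 9 → queue [3, 1, 15, 7, 6]
Visit 3 → queue [1, 15, 7, 6]
Visit 1 → queue [15, 7, 6]
Visit 15 → queue [7, 6]
Visit 7 → queue [6]
Visit 6 → queue []

4, 0, 14, 11, 10, 8, 2, 13, 12, 5, 9, 3, 1, 15, 7, 6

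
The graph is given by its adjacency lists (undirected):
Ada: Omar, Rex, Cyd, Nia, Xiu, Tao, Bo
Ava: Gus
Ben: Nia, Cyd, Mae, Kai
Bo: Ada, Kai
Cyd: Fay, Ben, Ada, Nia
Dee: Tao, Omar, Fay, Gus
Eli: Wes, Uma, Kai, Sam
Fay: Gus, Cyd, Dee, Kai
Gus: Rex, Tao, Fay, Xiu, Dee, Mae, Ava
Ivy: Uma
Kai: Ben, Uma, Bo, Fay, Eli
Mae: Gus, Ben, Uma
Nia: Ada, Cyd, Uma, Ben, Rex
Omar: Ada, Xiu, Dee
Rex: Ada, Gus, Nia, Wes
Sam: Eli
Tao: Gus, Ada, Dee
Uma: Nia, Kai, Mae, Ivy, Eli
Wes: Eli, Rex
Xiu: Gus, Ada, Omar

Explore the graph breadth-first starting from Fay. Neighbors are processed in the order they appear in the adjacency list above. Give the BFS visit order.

Visit Fay; enqueue Gus, Cyd, Dee, Kai → queue [Gus, Cyd, Dee, Kai]
Visit Gus; enqueue Rex, Tao, Xiu, Mae, Ava → queue [Cyd, Dee, Kai, Rex, Tao, Xiu, Mae, Ava]
Visit Cyd; enqueue Ben, Ada, Nia → queue [Dee, Kai, Rex, Tao, Xiu, Mae, Ava, Ben, Ada, Nia]
Visit Dee; enqueue Omar → queue [Kai, Rex, Tao, Xiu, Mae, Ava, Ben, Ada, Nia, Omar]
Visit Kai; enqueue Uma, Bo, Eli → queue [Rex, Tao, Xiu, Mae, Ava, Ben, Ada, Nia, Omar, Uma, Bo, Eli]
Visit Rex; enqueue Wes → queue [Tao, Xiu, Mae, Ava, Ben, Ada, Nia, Omar, Uma, Bo, Eli, Wes]
Visit Tao → queue [Xiu, Mae, Ava, Ben, Ada, Nia, Omar, Uma, Bo, Eli, Wes]
Visit Xiu → queue [Mae, Ava, Ben, Ada, Nia, Omar, Uma, Bo, Eli, Wes]
Visit Mae → queue [Ava, Ben, Ada, Nia, Omar, Uma, Bo, Eli, Wes]
Visit Ava → queue [Ben, Ada, Nia, Omar, Uma, Bo, Eli, Wes]
Visit Ben → queue [Ada, Nia, Omar, Uma, Bo, Eli, Wes]
Visit Ada → queue [Nia, Omar, Uma, Bo, Eli, Wes]
Visit Nia → queue [Omar, Uma, Bo, Eli, Wes]
Visit Omar → queue [Uma, Bo, Eli, Wes]
Visit Uma; enqueue Ivy → queue [Bo, Eli, Wes, Ivy]
Visit Bo → queue [Eli, Wes, Ivy]
Visit Eli; enqueue Sam → queue [Wes, Ivy, Sam]
Visit Wes → queue [Ivy, Sam]
Visit Ivy → queue [Sam]
Visit Sam → queue []

Fay, Gus, Cyd, Dee, Kai, Rex, Tao, Xiu, Mae, Ava, Ben, Ada, Nia, Omar, Uma, Bo, Eli, Wes, Ivy, Sam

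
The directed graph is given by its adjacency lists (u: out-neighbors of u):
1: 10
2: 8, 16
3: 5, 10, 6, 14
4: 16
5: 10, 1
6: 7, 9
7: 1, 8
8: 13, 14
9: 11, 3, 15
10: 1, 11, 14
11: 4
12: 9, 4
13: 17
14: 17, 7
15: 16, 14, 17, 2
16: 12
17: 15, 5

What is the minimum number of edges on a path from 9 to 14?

Level 0: 9
Level 1: 3, 11, 15
Level 2: 2, 4, 5, 6, 10, 14, 16, 17
Level 3: 1, 7, 8, 12
Level 4: 13
14 first appears at level 2.

2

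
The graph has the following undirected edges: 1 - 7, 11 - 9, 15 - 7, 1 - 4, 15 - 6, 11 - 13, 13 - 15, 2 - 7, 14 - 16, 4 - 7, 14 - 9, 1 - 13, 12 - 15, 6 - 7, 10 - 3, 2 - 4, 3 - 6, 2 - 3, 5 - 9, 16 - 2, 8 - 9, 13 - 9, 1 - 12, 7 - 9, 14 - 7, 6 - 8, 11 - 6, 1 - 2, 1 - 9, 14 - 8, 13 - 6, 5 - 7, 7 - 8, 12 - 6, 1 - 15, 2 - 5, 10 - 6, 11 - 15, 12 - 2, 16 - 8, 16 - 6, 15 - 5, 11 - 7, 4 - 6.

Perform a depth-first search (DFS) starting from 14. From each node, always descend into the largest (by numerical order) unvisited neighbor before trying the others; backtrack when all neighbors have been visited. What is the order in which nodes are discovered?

14, 16, 8, 9, 13, 15, 12, 6, 11, 7, 5, 2, 4, 1, 3, 10

Visit 14
14 → 16
16 → 8
8 → 9
9 → 13
13 → 15
15 → 12
12 → 6
6 → 11
11 → 7
7 → 5
5 → 2
2 → 4
4 → 1
2 → 3
3 → 10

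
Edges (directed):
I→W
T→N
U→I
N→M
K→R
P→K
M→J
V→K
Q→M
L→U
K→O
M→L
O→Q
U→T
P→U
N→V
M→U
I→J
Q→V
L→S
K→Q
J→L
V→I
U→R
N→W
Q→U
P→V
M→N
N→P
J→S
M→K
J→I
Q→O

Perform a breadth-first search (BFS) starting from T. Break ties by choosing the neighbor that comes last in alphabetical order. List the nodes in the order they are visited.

T -> N -> W -> V -> P -> M -> K -> I -> U -> L -> J -> R -> Q -> O -> S

Visit T; enqueue N → queue [N]
Visit N; enqueue W, V, P, M → queue [W, V, P, M]
Visit W → queue [V, P, M]
Visit V; enqueue K, I → queue [P, M, K, I]
Visit P; enqueue U → queue [M, K, I, U]
Visit M; enqueue L, J → queue [K, I, U, L, J]
Visit K; enqueue R, Q, O → queue [I, U, L, J, R, Q, O]
Visit I → queue [U, L, J, R, Q, O]
Visit U → queue [L, J, R, Q, O]
Visit L; enqueue S → queue [J, R, Q, O, S]
Visit J → queue [R, Q, O, S]
Visit R → queue [Q, O, S]
Visit Q → queue [O, S]
Visit O → queue [S]
Visit S → queue []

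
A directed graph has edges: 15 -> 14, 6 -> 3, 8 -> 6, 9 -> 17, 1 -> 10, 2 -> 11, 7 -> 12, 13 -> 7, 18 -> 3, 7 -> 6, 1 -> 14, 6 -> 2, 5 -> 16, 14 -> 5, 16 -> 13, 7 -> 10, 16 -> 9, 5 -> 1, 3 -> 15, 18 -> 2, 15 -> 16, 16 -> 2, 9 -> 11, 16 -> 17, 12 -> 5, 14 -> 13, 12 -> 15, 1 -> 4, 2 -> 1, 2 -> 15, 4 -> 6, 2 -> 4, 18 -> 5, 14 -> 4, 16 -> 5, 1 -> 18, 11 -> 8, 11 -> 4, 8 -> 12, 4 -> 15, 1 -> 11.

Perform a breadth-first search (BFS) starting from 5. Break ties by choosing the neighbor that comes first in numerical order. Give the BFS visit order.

Visit 5; enqueue 1, 16 → queue [1, 16]
Visit 1; enqueue 4, 10, 11, 14, 18 → queue [16, 4, 10, 11, 14, 18]
Visit 16; enqueue 2, 9, 13, 17 → queue [4, 10, 11, 14, 18, 2, 9, 13, 17]
Visit 4; enqueue 6, 15 → queue [10, 11, 14, 18, 2, 9, 13, 17, 6, 15]
Visit 10 → queue [11, 14, 18, 2, 9, 13, 17, 6, 15]
Visit 11; enqueue 8 → queue [14, 18, 2, 9, 13, 17, 6, 15, 8]
Visit 14 → queue [18, 2, 9, 13, 17, 6, 15, 8]
Visit 18; enqueue 3 → queue [2, 9, 13, 17, 6, 15, 8, 3]
Visit 2 → queue [9, 13, 17, 6, 15, 8, 3]
Visit 9 → queue [13, 17, 6, 15, 8, 3]
Visit 13; enqueue 7 → queue [17, 6, 15, 8, 3, 7]
Visit 17 → queue [6, 15, 8, 3, 7]
Visit 6 → queue [15, 8, 3, 7]
Visit 15 → queue [8, 3, 7]
Visit 8; enqueue 12 → queue [3, 7, 12]
Visit 3 → queue [7, 12]
Visit 7 → queue [12]
Visit 12 → queue []

5 1 16 4 10 11 14 18 2 9 13 17 6 15 8 3 7 12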